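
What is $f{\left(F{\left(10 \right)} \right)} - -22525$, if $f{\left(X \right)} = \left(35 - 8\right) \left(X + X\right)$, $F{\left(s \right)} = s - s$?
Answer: $22525$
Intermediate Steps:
$F{\left(s \right)} = 0$
$f{\left(X \right)} = 54 X$ ($f{\left(X \right)} = 27 \cdot 2 X = 54 X$)
$f{\left(F{\left(10 \right)} \right)} - -22525 = 54 \cdot 0 - -22525 = 0 + 22525 = 22525$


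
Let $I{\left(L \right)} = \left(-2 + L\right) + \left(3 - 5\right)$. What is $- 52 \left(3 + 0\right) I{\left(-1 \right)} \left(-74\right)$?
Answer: $-57720$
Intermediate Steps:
$I{\left(L \right)} = -4 + L$ ($I{\left(L \right)} = \left(-2 + L\right) - 2 = -4 + L$)
$- 52 \left(3 + 0\right) I{\left(-1 \right)} \left(-74\right) = - 52 \left(3 + 0\right) \left(-4 - 1\right) \left(-74\right) = - 52 \cdot 3 \left(-5\right) \left(-74\right) = \left(-52\right) \left(-15\right) \left(-74\right) = 780 \left(-74\right) = -57720$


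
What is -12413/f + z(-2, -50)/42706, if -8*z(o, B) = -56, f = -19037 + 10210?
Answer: 530171367/376965862 ≈ 1.4064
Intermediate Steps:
f = -8827
z(o, B) = 7 (z(o, B) = -⅛*(-56) = 7)
-12413/f + z(-2, -50)/42706 = -12413/(-8827) + 7/42706 = -12413*(-1/8827) + 7*(1/42706) = 12413/8827 + 7/42706 = 530171367/376965862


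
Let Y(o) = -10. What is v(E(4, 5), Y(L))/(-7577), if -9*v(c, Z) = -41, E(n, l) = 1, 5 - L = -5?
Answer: -41/68193 ≈ -0.00060123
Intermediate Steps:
L = 10 (L = 5 - 1*(-5) = 5 + 5 = 10)
v(c, Z) = 41/9 (v(c, Z) = -1/9*(-41) = 41/9)
v(E(4, 5), Y(L))/(-7577) = (41/9)/(-7577) = (41/9)*(-1/7577) = -41/68193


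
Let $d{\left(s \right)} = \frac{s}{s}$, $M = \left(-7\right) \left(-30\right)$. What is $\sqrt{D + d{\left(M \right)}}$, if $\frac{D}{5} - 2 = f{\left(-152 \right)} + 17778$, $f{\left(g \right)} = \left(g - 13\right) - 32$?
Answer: $2 \sqrt{21979} \approx 296.51$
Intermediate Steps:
$f{\left(g \right)} = -45 + g$ ($f{\left(g \right)} = \left(-13 + g\right) - 32 = -45 + g$)
$M = 210$
$d{\left(s \right)} = 1$
$D = 87915$ ($D = 10 + 5 \left(\left(-45 - 152\right) + 17778\right) = 10 + 5 \left(-197 + 17778\right) = 10 + 5 \cdot 17581 = 10 + 87905 = 87915$)
$\sqrt{D + d{\left(M \right)}} = \sqrt{87915 + 1} = \sqrt{87916} = 2 \sqrt{21979}$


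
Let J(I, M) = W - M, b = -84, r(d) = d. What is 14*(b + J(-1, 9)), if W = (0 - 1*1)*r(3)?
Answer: -1344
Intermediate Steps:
W = -3 (W = (0 - 1*1)*3 = (0 - 1)*3 = -1*3 = -3)
J(I, M) = -3 - M
14*(b + J(-1, 9)) = 14*(-84 + (-3 - 1*9)) = 14*(-84 + (-3 - 9)) = 14*(-84 - 12) = 14*(-96) = -1344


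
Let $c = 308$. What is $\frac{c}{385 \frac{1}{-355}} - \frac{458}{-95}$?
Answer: $- \frac{26522}{95} \approx -279.18$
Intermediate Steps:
$\frac{c}{385 \frac{1}{-355}} - \frac{458}{-95} = \frac{308}{385 \frac{1}{-355}} - \frac{458}{-95} = \frac{308}{385 \left(- \frac{1}{355}\right)} - - \frac{458}{95} = \frac{308}{- \frac{77}{71}} + \frac{458}{95} = 308 \left(- \frac{71}{77}\right) + \frac{458}{95} = -284 + \frac{458}{95} = - \frac{26522}{95}$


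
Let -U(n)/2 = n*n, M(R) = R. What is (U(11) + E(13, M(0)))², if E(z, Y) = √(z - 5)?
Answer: 58572 - 968*√2 ≈ 57203.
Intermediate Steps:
U(n) = -2*n² (U(n) = -2*n*n = -2*n²)
E(z, Y) = √(-5 + z)
(U(11) + E(13, M(0)))² = (-2*11² + √(-5 + 13))² = (-2*121 + √8)² = (-242 + 2*√2)²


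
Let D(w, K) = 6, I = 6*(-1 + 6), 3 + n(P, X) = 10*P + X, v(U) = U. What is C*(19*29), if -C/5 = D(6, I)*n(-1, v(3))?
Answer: 165300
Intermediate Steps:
n(P, X) = -3 + X + 10*P (n(P, X) = -3 + (10*P + X) = -3 + (X + 10*P) = -3 + X + 10*P)
I = 30 (I = 6*5 = 30)
C = 300 (C = -30*(-3 + 3 + 10*(-1)) = -30*(-3 + 3 - 10) = -30*(-10) = -5*(-60) = 300)
C*(19*29) = 300*(19*29) = 300*551 = 165300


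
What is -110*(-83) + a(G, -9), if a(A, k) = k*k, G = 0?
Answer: 9211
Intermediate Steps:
a(A, k) = k²
-110*(-83) + a(G, -9) = -110*(-83) + (-9)² = 9130 + 81 = 9211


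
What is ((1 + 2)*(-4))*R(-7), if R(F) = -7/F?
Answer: -12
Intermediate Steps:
((1 + 2)*(-4))*R(-7) = ((1 + 2)*(-4))*(-7/(-7)) = (3*(-4))*(-7*(-1/7)) = -12*1 = -12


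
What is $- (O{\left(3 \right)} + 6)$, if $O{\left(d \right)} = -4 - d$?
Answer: $1$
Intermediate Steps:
$- (O{\left(3 \right)} + 6) = - (\left(-4 - 3\right) + 6) = - (-7 + 6) = \left(-1\right) \left(-1\right) = 1$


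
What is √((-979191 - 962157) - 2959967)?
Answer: I*√4901315 ≈ 2213.9*I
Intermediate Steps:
√((-979191 - 962157) - 2959967) = √(-1941348 - 2959967) = √(-4901315) = I*√4901315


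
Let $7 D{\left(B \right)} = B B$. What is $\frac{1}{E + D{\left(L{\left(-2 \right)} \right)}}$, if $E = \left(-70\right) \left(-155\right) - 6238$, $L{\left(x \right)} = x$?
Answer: $\frac{7}{32288} \approx 0.0002168$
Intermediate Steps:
$D{\left(B \right)} = \frac{B^{2}}{7}$ ($D{\left(B \right)} = \frac{B B}{7} = \frac{B^{2}}{7}$)
$E = 4612$ ($E = 10850 - 6238 = 4612$)
$\frac{1}{E + D{\left(L{\left(-2 \right)} \right)}} = \frac{1}{4612 + \frac{\left(-2\right)^{2}}{7}} = \frac{1}{4612 + \frac{1}{7} \cdot 4} = \frac{1}{4612 + \frac{4}{7}} = \frac{1}{\frac{32288}{7}} = \frac{7}{32288}$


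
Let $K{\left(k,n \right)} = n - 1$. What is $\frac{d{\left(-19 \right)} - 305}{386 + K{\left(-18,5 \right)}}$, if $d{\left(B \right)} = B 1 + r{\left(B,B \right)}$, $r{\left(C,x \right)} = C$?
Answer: $- \frac{343}{390} \approx -0.87949$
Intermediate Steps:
$K{\left(k,n \right)} = -1 + n$ ($K{\left(k,n \right)} = n - 1 = -1 + n$)
$d{\left(B \right)} = 2 B$ ($d{\left(B \right)} = B 1 + B = B + B = 2 B$)
$\frac{d{\left(-19 \right)} - 305}{386 + K{\left(-18,5 \right)}} = \frac{2 \left(-19\right) - 305}{386 + \left(-1 + 5\right)} = \frac{-38 - 305}{386 + 4} = \frac{1}{390} \left(-343\right) = - \frac{343}{390}$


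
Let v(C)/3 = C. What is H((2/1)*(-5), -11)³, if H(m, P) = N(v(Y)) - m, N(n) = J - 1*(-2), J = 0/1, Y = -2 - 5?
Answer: 1728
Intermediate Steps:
Y = -7
J = 0 (J = 0*1 = 0)
v(C) = 3*C
N(n) = 2 (N(n) = 0 - 1*(-2) = 0 + 2 = 2)
H(m, P) = 2 - m
H((2/1)*(-5), -11)³ = (2 - 2/1*(-5))³ = (2 - 2*1*(-5))³ = (2 - 2*(-5))³ = (2 - 1*(-10))³ = (2 + 10)³ = 12³ = 1728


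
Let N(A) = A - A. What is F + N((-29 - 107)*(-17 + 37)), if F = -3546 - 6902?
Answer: -10448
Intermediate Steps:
N(A) = 0
F = -10448
F + N((-29 - 107)*(-17 + 37)) = -10448 + 0 = -10448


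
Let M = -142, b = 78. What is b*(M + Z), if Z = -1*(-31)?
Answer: -8658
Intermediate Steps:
Z = 31
b*(M + Z) = 78*(-142 + 31) = 78*(-111) = -8658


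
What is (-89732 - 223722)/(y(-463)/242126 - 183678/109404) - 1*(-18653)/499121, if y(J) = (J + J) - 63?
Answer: 86340217234597853456/463573394246543 ≈ 1.8625e+5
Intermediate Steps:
y(J) = -63 + 2*J (y(J) = 2*J - 63 = -63 + 2*J)
(-89732 - 223722)/(y(-463)/242126 - 183678/109404) - 1*(-18653)/499121 = (-89732 - 223722)/((-63 + 2*(-463))/242126 - 183678/109404) - 1*(-18653)/499121 = -313454/((-63 - 926)*(1/242126) - 183678*1/109404) + 18653*(1/499121) = -313454/(-989*1/242126 - 30613/18234) + 18653/499121 = -313454/(-989/242126 - 30613/18234) + 18653/499121 = -313454/(-1857559166/1103731371) + 18653/499121 = -313454*(-1103731371/1857559166) + 18653/499121 = 172984506582717/928779583 + 18653/499121 = 86340217234597853456/463573394246543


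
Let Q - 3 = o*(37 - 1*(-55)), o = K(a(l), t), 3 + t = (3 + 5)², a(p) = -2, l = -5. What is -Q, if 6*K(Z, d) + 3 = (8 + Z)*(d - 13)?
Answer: -4373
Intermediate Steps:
t = 61 (t = -3 + (3 + 5)² = -3 + 8² = -3 + 64 = 61)
K(Z, d) = -½ + (-13 + d)*(8 + Z)/6 (K(Z, d) = -½ + ((8 + Z)*(d - 13))/6 = -½ + ((8 + Z)*(-13 + d))/6 = -½ + ((-13 + d)*(8 + Z))/6 = -½ + (-13 + d)*(8 + Z)/6)
o = 95/2 (o = -107/6 - 13/6*(-2) + (4/3)*61 + (⅙)*(-2)*61 = -107/6 + 13/3 + 244/3 - 61/3 = 95/2 ≈ 47.500)
Q = 4373 (Q = 3 + 95*(37 - 1*(-55))/2 = 3 + 95*(37 + 55)/2 = 3 + (95/2)*92 = 3 + 4370 = 4373)
-Q = -1*4373 = -4373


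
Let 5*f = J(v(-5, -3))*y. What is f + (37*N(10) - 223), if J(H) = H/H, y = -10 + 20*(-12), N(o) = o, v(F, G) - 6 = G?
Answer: 97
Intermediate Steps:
v(F, G) = 6 + G
y = -250 (y = -10 - 240 = -250)
J(H) = 1
f = -50 (f = (1*(-250))/5 = (⅕)*(-250) = -50)
f + (37*N(10) - 223) = -50 + (37*10 - 223) = -50 + (370 - 223) = -50 + 147 = 97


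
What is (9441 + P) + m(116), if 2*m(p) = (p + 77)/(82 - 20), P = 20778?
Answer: 3747349/124 ≈ 30221.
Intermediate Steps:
m(p) = 77/124 + p/124 (m(p) = ((p + 77)/(82 - 20))/2 = ((77 + p)/62)/2 = ((77 + p)*(1/62))/2 = (77/62 + p/62)/2 = 77/124 + p/124)
(9441 + P) + m(116) = (9441 + 20778) + (77/124 + (1/124)*116) = 30219 + (77/124 + 29/31) = 30219 + 193/124 = 3747349/124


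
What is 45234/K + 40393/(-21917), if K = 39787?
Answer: -19862023/28129409 ≈ -0.70609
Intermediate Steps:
45234/K + 40393/(-21917) = 45234/39787 + 40393/(-21917) = 45234*(1/39787) + 40393*(-1/21917) = 45234/39787 - 1303/707 = -19862023/28129409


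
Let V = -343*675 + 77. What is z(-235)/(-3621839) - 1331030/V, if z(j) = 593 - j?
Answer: 2410292362613/419133696436 ≈ 5.7507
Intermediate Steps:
V = -231448 (V = -231525 + 77 = -231448)
z(-235)/(-3621839) - 1331030/V = (593 - 1*(-235))/(-3621839) - 1331030/(-231448) = (593 + 235)*(-1/3621839) - 1331030*(-1/231448) = 828*(-1/3621839) + 665515/115724 = -828/3621839 + 665515/115724 = 2410292362613/419133696436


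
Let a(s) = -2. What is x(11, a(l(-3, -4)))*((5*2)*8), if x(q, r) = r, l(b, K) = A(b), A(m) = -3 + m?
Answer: -160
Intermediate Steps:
l(b, K) = -3 + b
x(11, a(l(-3, -4)))*((5*2)*8) = -2*5*2*8 = -20*8 = -2*80 = -160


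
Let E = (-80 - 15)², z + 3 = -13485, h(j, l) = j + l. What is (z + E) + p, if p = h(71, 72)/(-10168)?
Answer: -45379927/10168 ≈ -4463.0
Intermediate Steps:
z = -13488 (z = -3 - 13485 = -13488)
E = 9025 (E = (-95)² = 9025)
p = -143/10168 (p = (71 + 72)/(-10168) = 143*(-1/10168) = -143/10168 ≈ -0.014064)
(z + E) + p = (-13488 + 9025) - 143/10168 = -4463 - 143/10168 = -45379927/10168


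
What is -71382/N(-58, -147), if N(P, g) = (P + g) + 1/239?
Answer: 8530149/24497 ≈ 348.21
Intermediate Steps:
N(P, g) = 1/239 + P + g (N(P, g) = (P + g) + 1/239 = 1/239 + P + g)
-71382/N(-58, -147) = -71382/(1/239 - 58 - 147) = -71382/(-48994/239) = -71382*(-239/48994) = 8530149/24497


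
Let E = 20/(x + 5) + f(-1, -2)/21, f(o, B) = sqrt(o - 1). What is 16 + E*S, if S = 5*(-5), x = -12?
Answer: 612/7 - 25*I*sqrt(2)/21 ≈ 87.429 - 1.6836*I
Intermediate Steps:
S = -25
f(o, B) = sqrt(-1 + o)
E = -20/7 + I*sqrt(2)/21 (E = 20/(-12 + 5) + sqrt(-1 - 1)/21 = 20/(-7) + sqrt(-2)*(1/21) = 20*(-1/7) + (I*sqrt(2))*(1/21) = -20/7 + I*sqrt(2)/21 ≈ -2.8571 + 0.067343*I)
16 + E*S = 16 + (-20/7 + I*sqrt(2)/21)*(-25) = 16 + (500/7 - 25*I*sqrt(2)/21) = 612/7 - 25*I*sqrt(2)/21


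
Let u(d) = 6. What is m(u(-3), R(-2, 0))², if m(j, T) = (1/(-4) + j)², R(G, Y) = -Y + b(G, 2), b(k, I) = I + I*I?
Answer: 279841/256 ≈ 1093.1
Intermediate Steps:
b(k, I) = I + I²
R(G, Y) = 6 - Y (R(G, Y) = -Y + 2*(1 + 2) = -Y + 2*3 = -Y + 6 = 6 - Y)
m(j, T) = (-¼ + j)²
m(u(-3), R(-2, 0))² = ((-1 + 4*6)²/16)² = ((-1 + 24)²/16)² = ((1/16)*23²)² = ((1/16)*529)² = (529/16)² = 279841/256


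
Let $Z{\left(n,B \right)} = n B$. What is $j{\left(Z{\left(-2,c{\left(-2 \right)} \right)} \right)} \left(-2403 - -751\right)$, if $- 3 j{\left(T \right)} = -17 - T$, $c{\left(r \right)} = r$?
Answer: $-11564$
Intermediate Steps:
$Z{\left(n,B \right)} = B n$
$j{\left(T \right)} = \frac{17}{3} + \frac{T}{3}$ ($j{\left(T \right)} = - \frac{-17 - T}{3} = \frac{17}{3} + \frac{T}{3}$)
$j{\left(Z{\left(-2,c{\left(-2 \right)} \right)} \right)} \left(-2403 - -751\right) = \left(\frac{17}{3} + \frac{\left(-2\right) \left(-2\right)}{3}\right) \left(-2403 - -751\right) = \left(\frac{17}{3} + \frac{1}{3} \cdot 4\right) \left(-2403 + 751\right) = \left(\frac{17}{3} + \frac{4}{3}\right) \left(-1652\right) = 7 \left(-1652\right) = -11564$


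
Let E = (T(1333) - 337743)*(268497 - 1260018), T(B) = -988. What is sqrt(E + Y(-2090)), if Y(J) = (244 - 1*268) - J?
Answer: sqrt(335858901917) ≈ 5.7953e+5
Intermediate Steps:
Y(J) = -24 - J (Y(J) = (244 - 268) - J = -24 - J)
E = 335858899851 (E = (-988 - 337743)*(268497 - 1260018) = -338731*(-991521) = 335858899851)
sqrt(E + Y(-2090)) = sqrt(335858899851 + (-24 - 1*(-2090))) = sqrt(335858899851 + (-24 + 2090)) = sqrt(335858899851 + 2066) = sqrt(335858901917)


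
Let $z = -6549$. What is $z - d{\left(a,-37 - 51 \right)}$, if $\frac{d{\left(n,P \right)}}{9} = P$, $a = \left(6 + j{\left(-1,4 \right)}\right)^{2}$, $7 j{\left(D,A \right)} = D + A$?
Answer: $-5757$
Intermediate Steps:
$j{\left(D,A \right)} = \frac{A}{7} + \frac{D}{7}$ ($j{\left(D,A \right)} = \frac{D + A}{7} = \frac{A + D}{7} = \frac{A}{7} + \frac{D}{7}$)
$a = \frac{2025}{49}$ ($a = \left(6 + \left(\frac{1}{7} \cdot 4 + \frac{1}{7} \left(-1\right)\right)\right)^{2} = \left(6 + \left(\frac{4}{7} - \frac{1}{7}\right)\right)^{2} = \left(6 + \frac{3}{7}\right)^{2} = \left(\frac{45}{7}\right)^{2} = \frac{2025}{49} \approx 41.327$)
$d{\left(n,P \right)} = 9 P$
$z - d{\left(a,-37 - 51 \right)} = -6549 - 9 \left(-37 - 51\right) = -6549 - 9 \left(-88\right) = -6549 - -792 = -6549 + 792 = -5757$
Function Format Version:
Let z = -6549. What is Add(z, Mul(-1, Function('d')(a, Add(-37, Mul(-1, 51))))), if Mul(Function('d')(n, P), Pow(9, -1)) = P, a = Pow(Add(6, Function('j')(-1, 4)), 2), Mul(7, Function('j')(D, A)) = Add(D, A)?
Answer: -5757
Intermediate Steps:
Function('j')(D, A) = Add(Mul(Rational(1, 7), A), Mul(Rational(1, 7), D)) (Function('j')(D, A) = Mul(Rational(1, 7), Add(D, A)) = Mul(Rational(1, 7), Add(A, D)) = Add(Mul(Rational(1, 7), A), Mul(Rational(1, 7), D)))
a = Rational(2025, 49) (a = Pow(Add(6, Add(Mul(Rational(1, 7), 4), Mul(Rational(1, 7), -1))), 2) = Pow(Add(6, Add(Rational(4, 7), Rational(-1, 7))), 2) = Pow(Add(6, Rational(3, 7)), 2) = Pow(Rational(45, 7), 2) = Rational(2025, 49) ≈ 41.327)
Function('d')(n, P) = Mul(9, P)
Add(z, Mul(-1, Function('d')(a, Add(-37, Mul(-1, 51))))) = Add(-6549, Mul(-1, Mul(9, Add(-37, Mul(-1, 51))))) = Add(-6549, Mul(-1, Mul(9, Add(-37, -51)))) = Add(-6549, Mul(-1, Mul(9, -88))) = Add(-6549, Mul(-1, -792)) = Add(-6549, 792) = -5757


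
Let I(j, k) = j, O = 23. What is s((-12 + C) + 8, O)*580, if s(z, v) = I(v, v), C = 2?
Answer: 13340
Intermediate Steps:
s(z, v) = v
s((-12 + C) + 8, O)*580 = 23*580 = 13340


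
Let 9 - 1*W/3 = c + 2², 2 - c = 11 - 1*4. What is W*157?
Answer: 4710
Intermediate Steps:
c = -5 (c = 2 - (11 - 1*4) = 2 - (11 - 4) = 2 - 1*7 = 2 - 7 = -5)
W = 30 (W = 27 - 3*(-5 + 2²) = 27 - 3*(-5 + 4) = 27 - 3*(-1) = 27 + 3 = 30)
W*157 = 30*157 = 4710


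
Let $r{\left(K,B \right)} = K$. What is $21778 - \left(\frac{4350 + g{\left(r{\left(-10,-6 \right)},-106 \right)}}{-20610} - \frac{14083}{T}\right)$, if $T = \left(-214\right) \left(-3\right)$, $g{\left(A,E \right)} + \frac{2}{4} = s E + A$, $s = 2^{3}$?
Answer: $\frac{96150237511}{4410540} \approx 21800.0$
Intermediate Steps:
$s = 8$
$g{\left(A,E \right)} = - \frac{1}{2} + A + 8 E$ ($g{\left(A,E \right)} = - \frac{1}{2} + \left(8 E + A\right) = - \frac{1}{2} + \left(A + 8 E\right) = - \frac{1}{2} + A + 8 E$)
$T = 642$
$21778 - \left(\frac{4350 + g{\left(r{\left(-10,-6 \right)},-106 \right)}}{-20610} - \frac{14083}{T}\right) = 21778 - \left(\frac{4350 - \frac{1717}{2}}{-20610} - \frac{14083}{642}\right) = 21778 - \left(\left(4350 - \frac{1717}{2}\right) \left(- \frac{1}{20610}\right) - \frac{14083}{642}\right) = 21778 - \left(\frac{6983}{2} \left(- \frac{1}{20610}\right) - \frac{14083}{642}\right) = 21778 - \left(- \frac{6983}{41220} - \frac{14083}{642}\right) = 21778 - - \frac{97497391}{4410540} = 21778 + \frac{97497391}{4410540} = \frac{96150237511}{4410540}$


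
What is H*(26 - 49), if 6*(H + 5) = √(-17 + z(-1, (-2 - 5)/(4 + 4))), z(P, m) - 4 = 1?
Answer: 115 - 23*I*√3/3 ≈ 115.0 - 13.279*I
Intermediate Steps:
z(P, m) = 5 (z(P, m) = 4 + 1 = 5)
H = -5 + I*√3/3 (H = -5 + √(-17 + 5)/6 = -5 + √(-12)/6 = -5 + (2*I*√3)/6 = -5 + I*√3/3 ≈ -5.0 + 0.57735*I)
H*(26 - 49) = (-5 + I*√3/3)*(26 - 49) = (-5 + I*√3/3)*(-23) = 115 - 23*I*√3/3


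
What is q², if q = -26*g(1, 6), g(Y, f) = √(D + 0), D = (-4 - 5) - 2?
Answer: -7436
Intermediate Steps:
D = -11 (D = -9 - 2 = -11)
g(Y, f) = I*√11 (g(Y, f) = √(-11 + 0) = √(-11) = I*√11)
q = -26*I*√11 ≈ -86.232*I
q² = (-26*I*√11)² = -7436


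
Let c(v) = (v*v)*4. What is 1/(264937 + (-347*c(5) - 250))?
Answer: 1/229987 ≈ 4.3481e-6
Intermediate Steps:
c(v) = 4*v² (c(v) = v²*4 = 4*v²)
1/(264937 + (-347*c(5) - 250)) = 1/(264937 + (-1388*5² - 250)) = 1/(264937 + (-1388*25 - 250)) = 1/(264937 + (-347*100 - 250)) = 1/(264937 + (-34700 - 250)) = 1/(264937 - 34950) = 1/229987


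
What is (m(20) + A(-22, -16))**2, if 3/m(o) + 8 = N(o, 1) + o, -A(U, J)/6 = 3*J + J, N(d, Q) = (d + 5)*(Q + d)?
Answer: 4724775169/32041 ≈ 1.4746e+5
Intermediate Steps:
N(d, Q) = (5 + d)*(Q + d)
A(U, J) = -24*J (A(U, J) = -6*(3*J + J) = -24*J)
m(o) = 3/(-3 + o**2 + 7*o) (m(o) = 3/(-8 + ((o**2 + 5*1 + 5*o + 1*o) + o)) = 3/(-8 + ((o**2 + 5 + 5*o + o) + o)) = 3/(-8 + ((5 + o**2 + 6*o) + o)) = 3/(-8 + (5 + o**2 + 7*o)) = 3/(-3 + o**2 + 7*o))
(m(20) + A(-22, -16))**2 = (3/(-3 + 20**2 + 7*20) - 24*(-16))**2 = (3/(-3 + 400 + 140) + 384)**2 = (3/537 + 384)**2 = (3*(1/537) + 384)**2 = (1/179 + 384)**2 = (68737/179)**2 = 4724775169/32041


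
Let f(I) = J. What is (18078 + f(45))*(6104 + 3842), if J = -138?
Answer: 178431240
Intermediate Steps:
f(I) = -138
(18078 + f(45))*(6104 + 3842) = (18078 - 138)*(6104 + 3842) = 17940*9946 = 178431240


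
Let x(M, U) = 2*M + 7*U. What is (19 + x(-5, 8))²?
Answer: 4225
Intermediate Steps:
(19 + x(-5, 8))² = (19 + (2*(-5) + 7*8))² = (19 + (-10 + 56))² = (19 + 46)² = 65² = 4225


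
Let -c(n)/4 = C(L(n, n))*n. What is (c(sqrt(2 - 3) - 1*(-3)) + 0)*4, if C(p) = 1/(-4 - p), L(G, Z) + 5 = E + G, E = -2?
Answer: 16 - 48*I ≈ 16.0 - 48.0*I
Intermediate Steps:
L(G, Z) = -7 + G (L(G, Z) = -5 + (-2 + G) = -7 + G)
c(n) = 4*n/(-3 + n) (c(n) = -4*(-1/(4 + (-7 + n)))*n = -4*(-1/(-3 + n))*n = -(-4)*n/(-3 + n) = 4*n/(-3 + n))
(c(sqrt(2 - 3) - 1*(-3)) + 0)*4 = (4*(sqrt(2 - 3) - 1*(-3))/(-3 + (sqrt(2 - 3) - 1*(-3))) + 0)*4 = (4*(sqrt(-1) + 3)/(-3 + (sqrt(-1) + 3)) + 0)*4 = (4*(I + 3)/(-3 + (I + 3)) + 0)*4 = (4*(3 + I)/(-3 + (3 + I)) + 0)*4 = (4*(3 + I)/I + 0)*4 = (4*(3 + I)*(-I) + 0)*4 = (-4*I*(3 + I) + 0)*4 = -4*I*(3 + I)*4 = -16*I*(3 + I)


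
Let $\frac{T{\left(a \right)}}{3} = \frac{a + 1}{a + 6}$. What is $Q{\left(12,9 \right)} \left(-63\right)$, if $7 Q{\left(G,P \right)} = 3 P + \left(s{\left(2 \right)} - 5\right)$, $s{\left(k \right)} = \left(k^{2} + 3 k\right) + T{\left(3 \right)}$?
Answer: $-300$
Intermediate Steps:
$T{\left(a \right)} = \frac{3 \left(1 + a\right)}{6 + a}$ ($T{\left(a \right)} = 3 \frac{a + 1}{a + 6} = 3 \frac{1 + a}{6 + a} = \frac{3 \left(1 + a\right)}{6 + a}$)
$s{\left(k \right)} = \frac{4}{3} + k^{2} + 3 k$ ($s{\left(k \right)} = \left(k^{2} + 3 k\right) + \frac{3 \left(1 + 3\right)}{6 + 3} = \left(k^{2} + 3 k\right) + 3 \cdot \frac{1}{9} \cdot 4 = \left(k^{2} + 3 k\right) + \frac{4}{3} = \frac{4}{3} + k^{2} + 3 k$)
$Q{\left(G,P \right)} = \frac{19}{21} + \frac{3 P}{7}$ ($Q{\left(G,P \right)} = \frac{3 P + \left(\left(\frac{4}{3} + 2^{2} + 3 \cdot 2\right) - 5\right)}{7} = \frac{3 P + \left(\left(\frac{4}{3} + 4 + 6\right) - 5\right)}{7} = \frac{3 P + \left(\frac{34}{3} - 5\right)}{7} = \frac{3 P + \frac{19}{3}}{7} = \frac{\frac{19}{3} + 3 P}{7} = \frac{19}{21} + \frac{3 P}{7}$)
$Q{\left(12,9 \right)} \left(-63\right) = \left(\frac{19}{21} + \frac{3}{7} \cdot 9\right) \left(-63\right) = \left(\frac{19}{21} + \frac{27}{7}\right) \left(-63\right) = \frac{100}{21} \left(-63\right) = -300$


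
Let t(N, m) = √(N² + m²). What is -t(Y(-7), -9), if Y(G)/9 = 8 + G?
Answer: -9*√2 ≈ -12.728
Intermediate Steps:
Y(G) = 72 + 9*G (Y(G) = 9*(8 + G) = 72 + 9*G)
-t(Y(-7), -9) = -√((72 + 9*(-7))² + (-9)²) = -√((72 - 63)² + 81) = -√(9² + 81) = -√(81 + 81) = -√162 = -9*√2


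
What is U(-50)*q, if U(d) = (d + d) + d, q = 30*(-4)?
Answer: 18000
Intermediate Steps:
q = -120
U(d) = 3*d (U(d) = 2*d + d = 3*d)
U(-50)*q = (3*(-50))*(-120) = -150*(-120) = 18000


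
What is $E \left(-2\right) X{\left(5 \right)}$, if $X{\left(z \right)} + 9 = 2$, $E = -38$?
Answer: $-532$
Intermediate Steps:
$X{\left(z \right)} = -7$ ($X{\left(z \right)} = -9 + 2 = -7$)
$E \left(-2\right) X{\left(5 \right)} = \left(-38\right) \left(-2\right) \left(-7\right) = 76 \left(-7\right) = -532$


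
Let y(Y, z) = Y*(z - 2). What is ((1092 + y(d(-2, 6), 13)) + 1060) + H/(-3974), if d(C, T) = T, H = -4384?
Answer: 4409358/1987 ≈ 2219.1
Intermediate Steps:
y(Y, z) = Y*(-2 + z)
((1092 + y(d(-2, 6), 13)) + 1060) + H/(-3974) = ((1092 + 6*(-2 + 13)) + 1060) - 4384/(-3974) = ((1092 + 6*11) + 1060) - 4384*(-1/3974) = ((1092 + 66) + 1060) + 2192/1987 = (1158 + 1060) + 2192/1987 = 2218 + 2192/1987 = 4409358/1987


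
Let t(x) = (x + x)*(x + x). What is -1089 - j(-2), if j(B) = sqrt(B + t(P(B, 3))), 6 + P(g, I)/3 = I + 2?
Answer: -1089 - sqrt(34) ≈ -1094.8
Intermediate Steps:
P(g, I) = -12 + 3*I (P(g, I) = -18 + 3*(I + 2) = -18 + 3*(2 + I) = -18 + (6 + 3*I) = -12 + 3*I)
t(x) = 4*x**2 (t(x) = (2*x)*(2*x) = 4*x**2)
j(B) = sqrt(36 + B) (j(B) = sqrt(B + 4*(-12 + 3*3)**2) = sqrt(B + 4*(-12 + 9)**2) = sqrt(B + 4*(-3)**2) = sqrt(B + 4*9) = sqrt(B + 36) = sqrt(36 + B))
-1089 - j(-2) = -1089 - sqrt(36 - 2) = -1089 - sqrt(34)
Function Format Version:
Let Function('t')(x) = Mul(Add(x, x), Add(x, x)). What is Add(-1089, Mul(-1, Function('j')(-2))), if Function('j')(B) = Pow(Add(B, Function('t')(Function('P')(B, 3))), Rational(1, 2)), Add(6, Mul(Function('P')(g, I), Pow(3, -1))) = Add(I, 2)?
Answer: Add(-1089, Mul(-1, Pow(34, Rational(1, 2)))) ≈ -1094.8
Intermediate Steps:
Function('P')(g, I) = Add(-12, Mul(3, I)) (Function('P')(g, I) = Add(-18, Mul(3, Add(I, 2))) = Add(-18, Mul(3, Add(2, I))) = Add(-18, Add(6, Mul(3, I))) = Add(-12, Mul(3, I)))
Function('t')(x) = Mul(4, Pow(x, 2)) (Function('t')(x) = Mul(Mul(2, x), Mul(2, x)) = Mul(4, Pow(x, 2)))
Function('j')(B) = Pow(Add(36, B), Rational(1, 2)) (Function('j')(B) = Pow(Add(B, Mul(4, Pow(Add(-12, Mul(3, 3)), 2))), Rational(1, 2)) = Pow(Add(B, Mul(4, Pow(Add(-12, 9), 2))), Rational(1, 2)) = Pow(Add(B, Mul(4, Pow(-3, 2))), Rational(1, 2)) = Pow(Add(B, Mul(4, 9)), Rational(1, 2)) = Pow(Add(B, 36), Rational(1, 2)) = Pow(Add(36, B), Rational(1, 2)))
Add(-1089, Mul(-1, Function('j')(-2))) = Add(-1089, Mul(-1, Pow(Add(36, -2), Rational(1, 2)))) = Add(-1089, Mul(-1, Pow(34, Rational(1, 2))))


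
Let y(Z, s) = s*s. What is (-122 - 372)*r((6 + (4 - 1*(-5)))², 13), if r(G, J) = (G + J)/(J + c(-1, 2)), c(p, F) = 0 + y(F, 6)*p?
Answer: 117572/23 ≈ 5111.8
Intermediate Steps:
y(Z, s) = s²
c(p, F) = 36*p (c(p, F) = 0 + 6²*p = 0 + 36*p = 36*p)
r(G, J) = (G + J)/(-36 + J) (r(G, J) = (G + J)/(J + 36*(-1)) = (G + J)/(J - 36) = (G + J)/(-36 + J))
(-122 - 372)*r((6 + (4 - 1*(-5)))², 13) = (-122 - 372)*(((6 + (4 - 1*(-5)))² + 13)/(-36 + 13)) = -494*((6 + (4 + 5))² + 13)/(-23) = -(-494)*((6 + 9)² + 13)/23 = -(-494)*(15² + 13)/23 = -(-494)*(225 + 13)/23 = -(-494)*238/23 = -494*(-238/23) = 117572/23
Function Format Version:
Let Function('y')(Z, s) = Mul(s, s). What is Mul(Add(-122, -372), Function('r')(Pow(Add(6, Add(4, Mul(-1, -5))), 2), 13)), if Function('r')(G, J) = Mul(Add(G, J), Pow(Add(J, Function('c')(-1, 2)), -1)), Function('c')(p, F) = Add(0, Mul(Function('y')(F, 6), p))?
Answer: Rational(117572, 23) ≈ 5111.8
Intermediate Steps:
Function('y')(Z, s) = Pow(s, 2)
Function('c')(p, F) = Mul(36, p) (Function('c')(p, F) = Add(0, Mul(Pow(6, 2), p)) = Add(0, Mul(36, p)) = Mul(36, p))
Function('r')(G, J) = Mul(Pow(Add(-36, J), -1), Add(G, J)) (Function('r')(G, J) = Mul(Add(G, J), Pow(Add(J, Mul(36, -1)), -1)) = Mul(Add(G, J), Pow(Add(J, -36), -1)) = Mul(Add(G, J), Pow(Add(-36, J), -1)) = Mul(Pow(Add(-36, J), -1), Add(G, J)))
Mul(Add(-122, -372), Function('r')(Pow(Add(6, Add(4, Mul(-1, -5))), 2), 13)) = Mul(Add(-122, -372), Mul(Pow(Add(-36, 13), -1), Add(Pow(Add(6, Add(4, Mul(-1, -5))), 2), 13))) = Mul(-494, Mul(Pow(-23, -1), Add(Pow(Add(6, Add(4, 5)), 2), 13))) = Mul(-494, Mul(Rational(-1, 23), Add(Pow(Add(6, 9), 2), 13))) = Mul(-494, Mul(Rational(-1, 23), Add(Pow(15, 2), 13))) = Mul(-494, Mul(Rational(-1, 23), Add(225, 13))) = Mul(-494, Mul(Rational(-1, 23), 238)) = Mul(-494, Rational(-238, 23)) = Rational(117572, 23)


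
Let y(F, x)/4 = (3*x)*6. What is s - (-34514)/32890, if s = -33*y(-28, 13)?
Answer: -507935903/16445 ≈ -30887.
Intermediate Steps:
y(F, x) = 72*x (y(F, x) = 4*((3*x)*6) = 4*(18*x) = 72*x)
s = -30888 (s = -2376*13 = -33*936 = -30888)
s - (-34514)/32890 = -30888 - (-34514)/32890 = -30888 - 1*(-17257/16445) = -30888 + 17257/16445 = -507935903/16445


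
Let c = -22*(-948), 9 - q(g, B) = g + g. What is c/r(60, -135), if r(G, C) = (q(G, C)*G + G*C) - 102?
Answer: -3476/2477 ≈ -1.4033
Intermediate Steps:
q(g, B) = 9 - 2*g (q(g, B) = 9 - (g + g) = 9 - 2*g)
r(G, C) = -102 + C*G + G*(9 - 2*G) (r(G, C) = ((9 - 2*G)*G + G*C) - 102 = (G*(9 - 2*G) + C*G) - 102 = (C*G + G*(9 - 2*G)) - 102 = -102 + C*G + G*(9 - 2*G))
c = 20856
c/r(60, -135) = 20856/(-102 - 135*60 - 1*60*(-9 + 2*60)) = 20856/(-102 - 8100 - 1*60*(-9 + 120)) = 20856/(-102 - 8100 - 1*60*111) = 20856/(-102 - 8100 - 6660) = 20856/(-14862) = 20856*(-1/14862) = -3476/2477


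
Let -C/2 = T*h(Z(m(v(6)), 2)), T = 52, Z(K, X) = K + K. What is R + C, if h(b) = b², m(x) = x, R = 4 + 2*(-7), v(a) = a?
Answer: -14986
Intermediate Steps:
R = -10 (R = 4 - 14 = -10)
Z(K, X) = 2*K
C = -14976 (C = -104*(2*6)² = -104*12² = -104*144 = -2*7488 = -14976)
R + C = -10 - 14976 = -14986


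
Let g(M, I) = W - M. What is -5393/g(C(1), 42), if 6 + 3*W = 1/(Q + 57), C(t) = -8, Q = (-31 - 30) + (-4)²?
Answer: -194148/217 ≈ -894.69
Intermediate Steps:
Q = -45 (Q = -61 + 16 = -45)
W = -71/36 (W = -2 + 1/(3*(-45 + 57)) = -2 + (⅓)/12 = -2 + (⅓)*(1/12) = -2 + 1/36 = -71/36 ≈ -1.9722)
g(M, I) = -71/36 - M
-5393/g(C(1), 42) = -5393/(-71/36 - 1*(-8)) = -5393/(-71/36 + 8) = -5393/217/36 = -5393*36/217 = -194148/217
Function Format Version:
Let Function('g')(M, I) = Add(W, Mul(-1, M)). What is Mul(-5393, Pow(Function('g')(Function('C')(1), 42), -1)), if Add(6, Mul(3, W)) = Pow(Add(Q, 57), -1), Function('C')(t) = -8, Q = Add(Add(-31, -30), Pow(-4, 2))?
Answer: Rational(-194148, 217) ≈ -894.69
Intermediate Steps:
Q = -45 (Q = Add(-61, 16) = -45)
W = Rational(-71, 36) (W = Add(-2, Mul(Rational(1, 3), Pow(Add(-45, 57), -1))) = Add(-2, Mul(Rational(1, 3), Pow(12, -1))) = Add(-2, Mul(Rational(1, 3), Rational(1, 12))) = Add(-2, Rational(1, 36)) = Rational(-71, 36) ≈ -1.9722)
Function('g')(M, I) = Add(Rational(-71, 36), Mul(-1, M))
Mul(-5393, Pow(Function('g')(Function('C')(1), 42), -1)) = Mul(-5393, Pow(Add(Rational(-71, 36), Mul(-1, -8)), -1)) = Mul(-5393, Pow(Add(Rational(-71, 36), 8), -1)) = Mul(-5393, Pow(Rational(217, 36), -1)) = Mul(-5393, Rational(36, 217)) = Rational(-194148, 217)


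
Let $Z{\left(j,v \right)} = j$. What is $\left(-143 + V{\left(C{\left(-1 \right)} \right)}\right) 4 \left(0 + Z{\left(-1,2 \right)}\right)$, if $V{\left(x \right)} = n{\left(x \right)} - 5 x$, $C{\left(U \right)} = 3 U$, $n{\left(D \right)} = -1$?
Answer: $516$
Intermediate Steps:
$V{\left(x \right)} = -1 - 5 x$
$\left(-143 + V{\left(C{\left(-1 \right)} \right)}\right) 4 \left(0 + Z{\left(-1,2 \right)}\right) = \left(-143 - \left(1 + 5 \cdot 3 \left(-1\right)\right)\right) 4 \left(0 - 1\right) = \left(-143 - -14\right) 4 \left(-1\right) = \left(-143 + \left(-1 + 15\right)\right) \left(-4\right) = \left(-143 + 14\right) \left(-4\right) = \left(-129\right) \left(-4\right) = 516$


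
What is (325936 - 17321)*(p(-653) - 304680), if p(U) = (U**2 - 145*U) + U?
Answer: 66587081015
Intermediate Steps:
p(U) = U**2 - 144*U
(325936 - 17321)*(p(-653) - 304680) = (325936 - 17321)*(-653*(-144 - 653) - 304680) = 308615*(-653*(-797) - 304680) = 308615*(520441 - 304680) = 308615*215761 = 66587081015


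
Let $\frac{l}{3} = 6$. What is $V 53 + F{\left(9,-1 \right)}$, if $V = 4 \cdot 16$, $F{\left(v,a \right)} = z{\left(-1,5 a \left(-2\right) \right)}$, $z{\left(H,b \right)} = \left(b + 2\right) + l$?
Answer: $3422$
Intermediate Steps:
$l = 18$ ($l = 3 \cdot 6 = 18$)
$z{\left(H,b \right)} = 20 + b$ ($z{\left(H,b \right)} = \left(b + 2\right) + 18 = \left(2 + b\right) + 18 = 20 + b$)
$F{\left(v,a \right)} = 20 - 10 a$ ($F{\left(v,a \right)} = 20 + 5 a \left(-2\right) = 20 - 10 a$)
$V = 64$
$V 53 + F{\left(9,-1 \right)} = 64 \cdot 53 + \left(20 - -10\right) = 3392 + \left(20 + 10\right) = 3392 + 30 = 3422$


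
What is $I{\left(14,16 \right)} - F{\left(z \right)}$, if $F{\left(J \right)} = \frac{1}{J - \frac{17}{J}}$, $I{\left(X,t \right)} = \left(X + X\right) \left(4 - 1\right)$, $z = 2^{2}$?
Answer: $88$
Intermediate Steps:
$z = 4$
$I{\left(X,t \right)} = 6 X$ ($I{\left(X,t \right)} = 2 X 3 = 6 X$)
$I{\left(14,16 \right)} - F{\left(z \right)} = 6 \cdot 14 - \frac{4}{-17 + 4^{2}} = 84 - \frac{4}{-17 + 16} = 84 - \frac{4}{-1} = 84 - 4 \left(-1\right) = 84 - -4 = 84 + 4 = 88$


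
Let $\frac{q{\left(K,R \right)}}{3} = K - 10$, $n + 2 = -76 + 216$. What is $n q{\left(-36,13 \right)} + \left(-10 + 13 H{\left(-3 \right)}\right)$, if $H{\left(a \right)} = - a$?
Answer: $-19015$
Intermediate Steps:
$n = 138$ ($n = -2 + \left(-76 + 216\right) = -2 + 140 = 138$)
$q{\left(K,R \right)} = -30 + 3 K$ ($q{\left(K,R \right)} = 3 \left(K - 10\right) = 3 \left(-10 + K\right) = -30 + 3 K$)
$n q{\left(-36,13 \right)} + \left(-10 + 13 H{\left(-3 \right)}\right) = 138 \left(-30 + 3 \left(-36\right)\right) - \left(10 - 13 \left(\left(-1\right) \left(-3\right)\right)\right) = 138 \left(-30 - 108\right) + \left(-10 + 13 \cdot 3\right) = 138 \left(-138\right) + \left(-10 + 39\right) = -19044 + 29 = -19015$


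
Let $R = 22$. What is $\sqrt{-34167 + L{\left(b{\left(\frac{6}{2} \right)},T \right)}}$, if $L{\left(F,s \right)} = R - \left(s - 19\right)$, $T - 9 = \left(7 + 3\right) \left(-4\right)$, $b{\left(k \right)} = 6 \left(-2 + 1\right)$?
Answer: $i \sqrt{34095} \approx 184.65 i$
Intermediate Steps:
$b{\left(k \right)} = -6$ ($b{\left(k \right)} = 6 \left(-1\right) = -6$)
$T = -31$ ($T = 9 + \left(7 + 3\right) \left(-4\right) = 9 + 10 \left(-4\right) = 9 - 40 = -31$)
$L{\left(F,s \right)} = 41 - s$ ($L{\left(F,s \right)} = 22 - \left(s - 19\right) = 22 - \left(-19 + s\right) = 41 - s$)
$\sqrt{-34167 + L{\left(b{\left(\frac{6}{2} \right)},T \right)}} = \sqrt{-34167 + \left(41 - -31\right)} = \sqrt{-34167 + \left(41 + 31\right)} = \sqrt{-34167 + 72} = \sqrt{-34095} = i \sqrt{34095}$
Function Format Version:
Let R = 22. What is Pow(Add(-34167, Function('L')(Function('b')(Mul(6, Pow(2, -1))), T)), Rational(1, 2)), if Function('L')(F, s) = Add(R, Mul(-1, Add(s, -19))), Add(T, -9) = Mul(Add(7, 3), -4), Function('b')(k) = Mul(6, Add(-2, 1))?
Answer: Mul(I, Pow(34095, Rational(1, 2))) ≈ Mul(184.65, I)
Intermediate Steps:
Function('b')(k) = -6 (Function('b')(k) = Mul(6, -1) = -6)
T = -31 (T = Add(9, Mul(Add(7, 3), -4)) = Add(9, Mul(10, -4)) = Add(9, -40) = -31)
Function('L')(F, s) = Add(41, Mul(-1, s)) (Function('L')(F, s) = Add(22, Mul(-1, Add(s, -19))) = Add(22, Mul(-1, Add(-19, s))) = Add(22, Add(19, Mul(-1, s))) = Add(41, Mul(-1, s)))
Pow(Add(-34167, Function('L')(Function('b')(Mul(6, Pow(2, -1))), T)), Rational(1, 2)) = Pow(Add(-34167, Add(41, Mul(-1, -31))), Rational(1, 2)) = Pow(Add(-34167, Add(41, 31)), Rational(1, 2)) = Pow(Add(-34167, 72), Rational(1, 2)) = Pow(-34095, Rational(1, 2)) = Mul(I, Pow(34095, Rational(1, 2)))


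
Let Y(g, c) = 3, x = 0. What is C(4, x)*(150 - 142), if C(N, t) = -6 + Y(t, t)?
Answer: -24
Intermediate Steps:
C(N, t) = -3 (C(N, t) = -6 + 3 = -3)
C(4, x)*(150 - 142) = -3*(150 - 142) = -3*8 = -24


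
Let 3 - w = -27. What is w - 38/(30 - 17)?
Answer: 352/13 ≈ 27.077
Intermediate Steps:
w = 30 (w = 3 - 1*(-27) = 3 + 27 = 30)
w - 38/(30 - 17) = 30 - 38/(30 - 17) = 30 - 38/13 = 352/13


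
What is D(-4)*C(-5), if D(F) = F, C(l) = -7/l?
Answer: -28/5 ≈ -5.6000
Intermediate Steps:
D(-4)*C(-5) = -(-28)/(-5) = -(-28)*(-1)/5 = -4*7/5 = -28/5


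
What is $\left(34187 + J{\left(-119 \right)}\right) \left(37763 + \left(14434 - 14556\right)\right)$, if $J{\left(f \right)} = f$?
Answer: $1282353588$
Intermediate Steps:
$\left(34187 + J{\left(-119 \right)}\right) \left(37763 + \left(14434 - 14556\right)\right) = \left(34187 - 119\right) \left(37763 + \left(14434 - 14556\right)\right) = 34068 \left(37763 + \left(14434 - 14556\right)\right) = 34068 \left(37763 - 122\right) = 34068 \cdot 37641 = 1282353588$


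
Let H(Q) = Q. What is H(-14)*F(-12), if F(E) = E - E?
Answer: 0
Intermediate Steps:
F(E) = 0
H(-14)*F(-12) = -14*0 = 0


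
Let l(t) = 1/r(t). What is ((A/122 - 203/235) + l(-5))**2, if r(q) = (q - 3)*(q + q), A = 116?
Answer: 520706761/52606009600 ≈ 0.0098982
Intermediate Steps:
r(q) = 2*q*(-3 + q) (r(q) = (-3 + q)*(2*q) = 2*q*(-3 + q))
l(t) = 1/(2*t*(-3 + t))
((A/122 - 203/235) + l(-5))**2 = ((116/122 - 203/235) + (1/2)/(-5*(-3 - 5)))**2 = ((116*(1/122) - 203*1/235) + (1/2)*(-1/5)/(-8))**2 = ((58/61 - 203/235) + (1/2)*(-1/5)*(-1/8))**2 = (1247/14335 + 1/80)**2 = (22819/229360)**2 = 520706761/52606009600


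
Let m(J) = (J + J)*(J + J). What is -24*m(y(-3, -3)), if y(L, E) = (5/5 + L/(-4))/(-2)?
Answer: -147/2 ≈ -73.500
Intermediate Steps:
y(L, E) = -½ + L/8 (y(L, E) = (5*(⅕) + L*(-¼))*(-½) = (1 - L/4)*(-½) = -½ + L/8)
m(J) = 4*J² (m(J) = (2*J)*(2*J) = 4*J²)
-24*m(y(-3, -3)) = -96*(-½ + (⅛)*(-3))² = -96*(-½ - 3/8)² = -96*(-7/8)² = -96*49/64 = -24*49/16 = -147/2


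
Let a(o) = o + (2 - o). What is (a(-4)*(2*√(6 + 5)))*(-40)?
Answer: -160*√11 ≈ -530.66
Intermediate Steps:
a(o) = 2
(a(-4)*(2*√(6 + 5)))*(-40) = (2*(2*√(6 + 5)))*(-40) = (2*(2*√11))*(-40) = (4*√11)*(-40) = -160*√11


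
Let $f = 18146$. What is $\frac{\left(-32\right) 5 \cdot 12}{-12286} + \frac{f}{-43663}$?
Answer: $- \frac{69554398}{268221809} \approx -0.25932$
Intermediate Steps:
$\frac{\left(-32\right) 5 \cdot 12}{-12286} + \frac{f}{-43663} = \frac{\left(-32\right) 5 \cdot 12}{-12286} + \frac{18146}{-43663} = \left(-160\right) 12 \left(- \frac{1}{12286}\right) + 18146 \left(- \frac{1}{43663}\right) = \left(-1920\right) \left(- \frac{1}{12286}\right) - \frac{18146}{43663} = \frac{960}{6143} - \frac{18146}{43663} = - \frac{69554398}{268221809}$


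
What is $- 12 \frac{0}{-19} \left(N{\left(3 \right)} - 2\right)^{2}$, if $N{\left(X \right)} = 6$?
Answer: $0$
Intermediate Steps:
$- 12 \frac{0}{-19} \left(N{\left(3 \right)} - 2\right)^{2} = - 12 \frac{0}{-19} \left(6 - 2\right)^{2} = - 12 \cdot 0 \left(- \frac{1}{19}\right) 4^{2} = \left(-12\right) 0 \cdot 16 = 0 \cdot 16 = 0$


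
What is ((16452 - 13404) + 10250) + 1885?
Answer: 15183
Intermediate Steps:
((16452 - 13404) + 10250) + 1885 = (3048 + 10250) + 1885 = 13298 + 1885 = 15183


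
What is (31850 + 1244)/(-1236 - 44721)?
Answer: -33094/45957 ≈ -0.72011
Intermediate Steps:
(31850 + 1244)/(-1236 - 44721) = 33094/(-45957) = 33094*(-1/45957) = -33094/45957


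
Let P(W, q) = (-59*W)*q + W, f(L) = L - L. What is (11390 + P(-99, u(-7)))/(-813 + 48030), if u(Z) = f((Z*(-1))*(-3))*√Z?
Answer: 11291/47217 ≈ 0.23913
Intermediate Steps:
f(L) = 0
u(Z) = 0 (u(Z) = 0*√Z = 0)
P(W, q) = W - 59*W*q (P(W, q) = -59*W*q + W = W - 59*W*q)
(11390 + P(-99, u(-7)))/(-813 + 48030) = (11390 - 99*(1 - 59*0))/(-813 + 48030) = (11390 - 99*(1 + 0))/47217 = (11390 - 99*1)*(1/47217) = (11390 - 99)*(1/47217) = 11291*(1/47217) = 11291/47217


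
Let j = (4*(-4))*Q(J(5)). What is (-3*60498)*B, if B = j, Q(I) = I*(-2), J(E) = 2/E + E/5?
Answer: -40654656/5 ≈ -8.1309e+6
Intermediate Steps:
J(E) = 2/E + E/5 (J(E) = 2/E + E*(1/5) = 2/E + E/5)
Q(I) = -2*I
j = 224/5 (j = (4*(-4))*(-2*(2/5 + (1/5)*5)) = -(-32)*(2*(1/5) + 1) = -(-32)*(2/5 + 1) = -(-32)*7/5 = -16*(-14/5) = 224/5 ≈ 44.800)
B = 224/5 ≈ 44.800
(-3*60498)*B = -3*60498*(224/5) = -181494*224/5 = -40654656/5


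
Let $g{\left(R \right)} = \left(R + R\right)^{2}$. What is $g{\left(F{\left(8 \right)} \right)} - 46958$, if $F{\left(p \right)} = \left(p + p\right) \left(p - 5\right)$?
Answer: $-37742$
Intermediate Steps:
$F{\left(p \right)} = 2 p \left(-5 + p\right)$
$g{\left(R \right)} = 4 R^{2}$ ($g{\left(R \right)} = \left(2 R\right)^{2} = 4 R^{2}$)
$g{\left(F{\left(8 \right)} \right)} - 46958 = 4 \left(2 \cdot 8 \left(-5 + 8\right)\right)^{2} - 46958 = 4 \left(2 \cdot 8 \cdot 3\right)^{2} - 46958 = 4 \cdot 48^{2} - 46958 = 4 \cdot 2304 - 46958 = 9216 - 46958 = -37742$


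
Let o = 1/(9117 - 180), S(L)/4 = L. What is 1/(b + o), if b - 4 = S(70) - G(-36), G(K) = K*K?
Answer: -8937/9044243 ≈ -0.00098814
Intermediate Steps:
G(K) = K**2
S(L) = 4*L
o = 1/8937 ≈ 0.00011189
b = -1012 (b = 4 + (4*70 - 1*(-36)**2) = 4 + (280 - 1*1296) = 4 + (280 - 1296) = 4 - 1016 = -1012)
1/(b + o) = 1/(-1012 + 1/8937) = 1/(-9044243/8937) = -8937/9044243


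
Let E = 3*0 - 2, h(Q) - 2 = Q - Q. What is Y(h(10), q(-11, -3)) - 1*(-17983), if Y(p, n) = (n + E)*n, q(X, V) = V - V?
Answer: 17983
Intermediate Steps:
h(Q) = 2 (h(Q) = 2 + (Q - Q) = 2 + 0 = 2)
q(X, V) = 0
E = -2 (E = 0 - 2 = -2)
Y(p, n) = n*(-2 + n) (Y(p, n) = (n - 2)*n = (-2 + n)*n = n*(-2 + n))
Y(h(10), q(-11, -3)) - 1*(-17983) = 0*(-2 + 0) - 1*(-17983) = 0*(-2) + 17983 = 0 + 17983 = 17983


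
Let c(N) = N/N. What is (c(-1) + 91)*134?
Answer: 12328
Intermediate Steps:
c(N) = 1
(c(-1) + 91)*134 = (1 + 91)*134 = 92*134 = 12328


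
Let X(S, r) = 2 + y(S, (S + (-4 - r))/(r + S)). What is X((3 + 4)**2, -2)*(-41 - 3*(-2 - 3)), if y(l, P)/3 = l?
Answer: -3874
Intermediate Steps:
y(l, P) = 3*l
X(S, r) = 2 + 3*S
X((3 + 4)**2, -2)*(-41 - 3*(-2 - 3)) = (2 + 3*(3 + 4)**2)*(-41 - 3*(-2 - 3)) = (2 + 3*7**2)*(-41 - 3*(-5)) = (2 + 3*49)*(-41 + 15) = (2 + 147)*(-26) = 149*(-26) = -3874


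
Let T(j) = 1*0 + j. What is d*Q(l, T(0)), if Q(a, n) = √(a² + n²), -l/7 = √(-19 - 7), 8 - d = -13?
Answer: 147*I*√26 ≈ 749.56*I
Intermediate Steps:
T(j) = j (T(j) = 0 + j = j)
d = 21 (d = 8 - 1*(-13) = 8 + 13 = 21)
l = -7*I*√26 (l = -7*√(-19 - 7) = -7*I*√26 ≈ -35.693*I)
d*Q(l, T(0)) = 21*√((-7*I*√26)² + 0²) = 21*√(-1274 + 0) = 21*√(-1274) = 21*(7*I*√26) = 147*I*√26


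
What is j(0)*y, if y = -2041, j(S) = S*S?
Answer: 0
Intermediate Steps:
j(S) = S²
j(0)*y = 0²*(-2041) = 0*(-2041) = 0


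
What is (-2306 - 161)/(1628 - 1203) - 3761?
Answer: -1600892/425 ≈ -3766.8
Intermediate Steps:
(-2306 - 161)/(1628 - 1203) - 3761 = -2467/425 - 3761 = -1600892/425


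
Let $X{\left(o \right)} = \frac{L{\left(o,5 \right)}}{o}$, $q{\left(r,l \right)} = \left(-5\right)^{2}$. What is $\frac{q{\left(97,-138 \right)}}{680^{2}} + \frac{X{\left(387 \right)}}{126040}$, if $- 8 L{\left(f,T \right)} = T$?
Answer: $\frac{304787}{5638676688} \approx 5.4053 \cdot 10^{-5}$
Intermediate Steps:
$q{\left(r,l \right)} = 25$
$L{\left(f,T \right)} = - \frac{T}{8}$
$X{\left(o \right)} = - \frac{5}{8 o}$ ($X{\left(o \right)} = \frac{\left(- \frac{1}{8}\right) 5}{o} = - \frac{5}{8 o}$)
$\frac{q{\left(97,-138 \right)}}{680^{2}} + \frac{X{\left(387 \right)}}{126040} = \frac{25}{680^{2}} + \frac{\left(- \frac{5}{8}\right) \frac{1}{387}}{126040} = \frac{25}{462400} + \left(- \frac{5}{8}\right) \frac{1}{387} \cdot \frac{1}{126040} = 25 \cdot \frac{1}{462400} - \frac{1}{78043968} = \frac{1}{18496} - \frac{1}{78043968} = \frac{304787}{5638676688}$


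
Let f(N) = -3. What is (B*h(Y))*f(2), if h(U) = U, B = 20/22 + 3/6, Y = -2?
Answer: 93/11 ≈ 8.4545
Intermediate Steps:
B = 31/22 (B = 20*(1/22) + 3*(1/6) = 10/11 + 1/2 = 31/22 ≈ 1.4091)
(B*h(Y))*f(2) = ((31/22)*(-2))*(-3) = -31/11*(-3) = 93/11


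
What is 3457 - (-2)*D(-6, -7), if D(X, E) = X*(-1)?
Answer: 3469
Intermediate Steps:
D(X, E) = -X
3457 - (-2)*D(-6, -7) = 3457 - (-2)*(-1*(-6)) = 3457 - (-2)*6 = 3457 - 1*(-12) = 3457 + 12 = 3469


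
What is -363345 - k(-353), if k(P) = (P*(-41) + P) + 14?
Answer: -377479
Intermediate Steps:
k(P) = 14 - 40*P (k(P) = (-41*P + P) + 14 = -40*P + 14 = 14 - 40*P)
-363345 - k(-353) = -363345 - (14 - 40*(-353)) = -363345 - (14 + 14120) = -363345 - 1*14134 = -363345 - 14134 = -377479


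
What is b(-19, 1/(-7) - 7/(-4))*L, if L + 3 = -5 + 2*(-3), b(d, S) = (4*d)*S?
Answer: 1710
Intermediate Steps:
b(d, S) = 4*S*d
L = -14 (L = -3 + (-5 + 2*(-3)) = -3 + (-5 - 6) = -3 - 11 = -14)
b(-19, 1/(-7) - 7/(-4))*L = (4*(1/(-7) - 7/(-4))*(-19))*(-14) = (4*(1*(-⅐) - 7*(-¼))*(-19))*(-14) = (4*(-⅐ + 7/4)*(-19))*(-14) = (4*(45/28)*(-19))*(-14) = -855/7*(-14) = 1710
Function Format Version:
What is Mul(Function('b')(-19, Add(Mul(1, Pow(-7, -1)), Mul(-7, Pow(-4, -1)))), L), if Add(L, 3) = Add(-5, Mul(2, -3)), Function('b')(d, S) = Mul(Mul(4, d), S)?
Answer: 1710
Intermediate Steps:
Function('b')(d, S) = Mul(4, S, d)
L = -14 (L = Add(-3, Add(-5, Mul(2, -3))) = Add(-3, Add(-5, -6)) = Add(-3, -11) = -14)
Mul(Function('b')(-19, Add(Mul(1, Pow(-7, -1)), Mul(-7, Pow(-4, -1)))), L) = Mul(Mul(4, Add(Mul(1, Pow(-7, -1)), Mul(-7, Pow(-4, -1))), -19), -14) = Mul(Mul(4, Add(Mul(1, Rational(-1, 7)), Mul(-7, Rational(-1, 4))), -19), -14) = Mul(Mul(4, Add(Rational(-1, 7), Rational(7, 4)), -19), -14) = Mul(Mul(4, Rational(45, 28), -19), -14) = Mul(Rational(-855, 7), -14) = 1710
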